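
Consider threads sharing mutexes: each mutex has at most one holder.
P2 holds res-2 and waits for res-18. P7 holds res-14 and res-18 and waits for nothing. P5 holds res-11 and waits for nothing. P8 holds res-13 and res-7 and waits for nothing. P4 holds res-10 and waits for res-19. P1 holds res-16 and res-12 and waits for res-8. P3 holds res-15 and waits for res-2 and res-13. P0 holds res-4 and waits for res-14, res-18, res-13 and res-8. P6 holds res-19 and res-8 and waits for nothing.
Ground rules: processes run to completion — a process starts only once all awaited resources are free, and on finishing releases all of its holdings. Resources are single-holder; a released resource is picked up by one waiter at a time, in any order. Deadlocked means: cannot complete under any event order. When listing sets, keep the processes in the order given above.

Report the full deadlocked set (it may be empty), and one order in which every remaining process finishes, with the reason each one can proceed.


The deadlocked set is empty.
Key observation: no waiting chain loops back on itself — every chain ends at a process that waits on nothing, so everyone eventually runs.
A valid finishing order for the others: P7, P2, P8, P5, P6, P1, P0, P4, P3.
Walking it through:
  run P7 (it waits on nothing); releases res-14 and res-18
  P2: everything it awaited (res-18) is free; runs, freeing res-2
  run P8 (it waits on nothing); releases res-13 and res-7
  run P5 (it waits on nothing); releases res-11
  run P6 (it waits on nothing); releases res-19 and res-8
  P1: everything it awaited (res-8) is free; runs, freeing res-16 and res-12
  P0: everything it awaited (res-14, res-18, res-13 and res-8) is free; runs, freeing res-4
  P4: everything it awaited (res-19) is free; runs, freeing res-10
  P3: everything it awaited (res-2 and res-13) is free; runs, freeing res-15


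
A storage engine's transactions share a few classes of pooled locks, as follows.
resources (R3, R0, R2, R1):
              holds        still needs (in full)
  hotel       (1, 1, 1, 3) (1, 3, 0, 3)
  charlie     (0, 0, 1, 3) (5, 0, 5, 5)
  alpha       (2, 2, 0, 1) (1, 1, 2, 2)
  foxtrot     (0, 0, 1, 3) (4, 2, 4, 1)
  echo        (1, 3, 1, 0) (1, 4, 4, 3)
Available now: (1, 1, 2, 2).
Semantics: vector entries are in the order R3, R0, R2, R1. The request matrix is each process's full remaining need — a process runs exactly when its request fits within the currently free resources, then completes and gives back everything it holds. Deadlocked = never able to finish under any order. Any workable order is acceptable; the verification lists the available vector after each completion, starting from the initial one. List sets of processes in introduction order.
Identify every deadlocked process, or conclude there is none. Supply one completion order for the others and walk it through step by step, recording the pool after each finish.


The deadlocked set is charlie, foxtrot and echo.
Key observation: once alpha, hotel finish, the pool peaks at (4, 4, 3, 6) — and every remaining process still needs more R2 than that.
One completion order for the rest: alpha, hotel. Verifying each step:
  pool = (1, 1, 2, 2)
  alpha needs (1, 1, 2, 2) <= (1, 1, 2, 2) -> finishes; pool += (2, 2, 0, 1) = (3, 3, 2, 3)
  hotel needs (1, 3, 0, 3) <= (3, 3, 2, 3) -> finishes; pool += (1, 1, 1, 3) = (4, 4, 3, 6)
The stuck group stays short no matter what:
  charlie still needs (5, 0, 5, 5) but only (4, 4, 3, 6) is free — short on R3 and R2
  foxtrot still needs (4, 2, 4, 1) but only (4, 4, 3, 6) is free — short on R2
  echo still needs (1, 4, 4, 3) but only (4, 4, 3, 6) is free — short on R2


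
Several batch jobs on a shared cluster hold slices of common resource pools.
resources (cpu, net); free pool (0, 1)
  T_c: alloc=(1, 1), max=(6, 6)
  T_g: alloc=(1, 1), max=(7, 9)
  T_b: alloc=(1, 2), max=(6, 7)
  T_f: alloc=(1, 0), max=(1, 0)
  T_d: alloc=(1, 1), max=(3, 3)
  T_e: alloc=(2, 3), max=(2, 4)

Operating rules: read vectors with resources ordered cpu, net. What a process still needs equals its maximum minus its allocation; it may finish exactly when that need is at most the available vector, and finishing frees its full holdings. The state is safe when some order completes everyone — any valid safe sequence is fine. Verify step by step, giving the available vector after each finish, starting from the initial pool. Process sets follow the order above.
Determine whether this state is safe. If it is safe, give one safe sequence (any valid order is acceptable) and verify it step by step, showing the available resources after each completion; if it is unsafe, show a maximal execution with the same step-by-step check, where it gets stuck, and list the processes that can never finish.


The state is UNSAFE.
Key observation: cpu is the bottleneck — with T_e, T_f, T_d done the pool holds (4, 5), short of every remaining need.
The run T_e, T_f, T_d cannot be extended any further. Check, step by step:
  pool = (0, 1)
  run T_e (needs (0, 1), free (0, 1)); after release of (2, 3) the pool is (2, 4)
  run T_f (needs (0, 0), free (2, 4)); after release of (1, 0) the pool is (3, 4)
  run T_d (needs (2, 2), free (3, 4)); after release of (1, 1) the pool is (4, 5)
  T_c still needs (5, 5) but only (4, 5) is free — short on cpu
  T_g still needs (6, 8) but only (4, 5) is free — short on cpu and net
  T_b still needs (5, 5) but only (4, 5) is free — short on cpu
Processes that can never finish: T_c, T_g and T_b.


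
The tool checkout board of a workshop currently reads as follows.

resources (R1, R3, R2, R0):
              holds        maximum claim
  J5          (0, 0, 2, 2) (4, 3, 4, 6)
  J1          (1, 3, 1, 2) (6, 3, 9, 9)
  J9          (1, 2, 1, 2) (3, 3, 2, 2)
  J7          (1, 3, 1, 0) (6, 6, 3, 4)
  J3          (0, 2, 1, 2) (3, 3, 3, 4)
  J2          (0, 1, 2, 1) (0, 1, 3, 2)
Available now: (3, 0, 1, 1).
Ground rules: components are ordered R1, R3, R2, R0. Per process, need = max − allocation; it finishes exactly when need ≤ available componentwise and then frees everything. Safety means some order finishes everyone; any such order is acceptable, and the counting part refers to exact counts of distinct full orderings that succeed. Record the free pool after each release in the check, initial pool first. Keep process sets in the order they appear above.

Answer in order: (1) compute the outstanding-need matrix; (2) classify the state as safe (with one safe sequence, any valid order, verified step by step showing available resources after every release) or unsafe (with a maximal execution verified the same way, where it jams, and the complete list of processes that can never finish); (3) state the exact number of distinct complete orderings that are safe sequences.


(1) Remaining need (order R1, R3, R2, R0):
  J5: (4, 3, 2, 4)
  J1: (5, 0, 8, 7)
  J9: (2, 1, 1, 0)
  J7: (5, 3, 2, 4)
  J3: (3, 1, 2, 2)
  J2: (0, 0, 1, 1)
(2) The state is UNSAFE.
Key observation: the wall is R1: completing J2, J9, J3, J5 brings the pool only to (4, 5, 7, 8), and all the rest need more.
Going as far as possible: J2, J9, J3, J5; after that, nothing fits. Verifying each step:
  pool = (3, 0, 1, 1)
  run J2 (needs (0, 0, 1, 1), free (3, 0, 1, 1)); after release of (0, 1, 2, 1) the pool is (3, 1, 3, 2)
  run J9 (needs (2, 1, 1, 0), free (3, 1, 3, 2)); after release of (1, 2, 1, 2) the pool is (4, 3, 4, 4)
  run J3 (needs (3, 1, 2, 2), free (4, 3, 4, 4)); after release of (0, 2, 1, 2) the pool is (4, 5, 5, 6)
  run J5 (needs (4, 3, 2, 4), free (4, 5, 5, 6)); after release of (0, 0, 2, 2) the pool is (4, 5, 7, 8)
  J1 cannot run: need (5, 0, 8, 7) vs free (4, 5, 7, 8) (insufficient R1 and R2)
  J7 cannot run: need (5, 3, 2, 4) vs free (4, 5, 7, 8) (insufficient R1)
Permanently blocked: J1 and J7.
(3) The exact count: 0 of the possible complete orderings are safe sequences.


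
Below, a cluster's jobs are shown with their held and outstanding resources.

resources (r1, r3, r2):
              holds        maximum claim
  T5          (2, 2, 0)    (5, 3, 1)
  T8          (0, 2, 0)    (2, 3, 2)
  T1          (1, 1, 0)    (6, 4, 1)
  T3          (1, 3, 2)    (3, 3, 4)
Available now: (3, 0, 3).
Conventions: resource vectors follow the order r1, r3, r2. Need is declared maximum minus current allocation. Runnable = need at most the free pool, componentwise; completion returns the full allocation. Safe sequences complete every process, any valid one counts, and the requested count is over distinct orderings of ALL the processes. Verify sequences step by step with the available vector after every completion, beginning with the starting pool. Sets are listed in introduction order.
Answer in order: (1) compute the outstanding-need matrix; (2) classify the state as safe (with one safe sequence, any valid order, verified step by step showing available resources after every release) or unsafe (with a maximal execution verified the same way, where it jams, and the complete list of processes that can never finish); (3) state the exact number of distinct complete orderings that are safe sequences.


(1) Outstanding need per process (order r1, r3, r2):
  T5: (3, 1, 1)
  T8: (2, 1, 2)
  T1: (5, 3, 1)
  T3: (2, 0, 2)
(2) SAFE. One safe sequence: T3, T5, T1, T8.
Key observation: the order never hits an exact fit; T3 is the first step at the minimum slack of 1 on its requested resources ((2, 0, 2), (3, 0, 3) free).
Check, step by step:
  pool = (3, 0, 3)
  run T3 (needs (2, 0, 2), free (3, 0, 3)); after release of (1, 3, 2) the pool is (4, 3, 5)
  run T5 (needs (3, 1, 1), free (4, 3, 5)); after release of (2, 2, 0) the pool is (6, 5, 5)
  run T1 (needs (5, 3, 1), free (6, 5, 5)); after release of (1, 1, 0) the pool is (7, 6, 5)
  run T8 (needs (2, 1, 2), free (7, 6, 5)); after release of (0, 2, 0) the pool is (7, 8, 5)
(3) Precisely 3 of the possible complete orderings are safe sequences.


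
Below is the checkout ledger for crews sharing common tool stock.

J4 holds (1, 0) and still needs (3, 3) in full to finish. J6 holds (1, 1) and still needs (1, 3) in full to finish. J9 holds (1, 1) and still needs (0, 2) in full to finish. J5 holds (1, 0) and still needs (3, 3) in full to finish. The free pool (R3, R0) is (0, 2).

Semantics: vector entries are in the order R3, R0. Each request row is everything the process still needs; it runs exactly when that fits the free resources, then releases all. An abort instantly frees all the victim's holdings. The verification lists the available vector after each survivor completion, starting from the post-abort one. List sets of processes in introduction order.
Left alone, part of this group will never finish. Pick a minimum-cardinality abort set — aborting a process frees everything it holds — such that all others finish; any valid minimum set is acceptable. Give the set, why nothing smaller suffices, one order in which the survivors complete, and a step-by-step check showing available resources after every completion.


Minimum abort set: J4.
Key observation: no ordering could ever have run J5 before the abort of J4; with (1, 0) back in the pool it fits at step 3.
No smaller set exists: with zero aborts the deadlock remains.
One survivor order: J9, J6, J5. Walking it through (post-abort pool first):
  pool = (1, 2)
  run J9 (needs (0, 2), free (1, 2)); after release of (1, 1) the pool is (2, 3)
  run J6 (needs (1, 3), free (2, 3)); after release of (1, 1) the pool is (3, 4)
  run J5 (needs (3, 3), free (3, 4)); after release of (1, 0) the pool is (4, 4)


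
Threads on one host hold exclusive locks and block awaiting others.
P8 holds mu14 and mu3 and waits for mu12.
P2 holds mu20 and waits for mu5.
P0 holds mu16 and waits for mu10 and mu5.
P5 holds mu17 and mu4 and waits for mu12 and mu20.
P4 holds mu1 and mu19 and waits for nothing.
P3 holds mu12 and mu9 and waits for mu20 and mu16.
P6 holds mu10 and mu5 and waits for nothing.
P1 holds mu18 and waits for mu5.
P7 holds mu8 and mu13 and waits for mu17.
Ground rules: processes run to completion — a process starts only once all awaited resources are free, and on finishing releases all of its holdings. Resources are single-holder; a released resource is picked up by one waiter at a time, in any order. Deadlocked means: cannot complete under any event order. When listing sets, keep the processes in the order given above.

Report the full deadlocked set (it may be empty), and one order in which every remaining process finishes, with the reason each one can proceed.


Nothing here is deadlocked.
Key observation: the waits form no ring: some process can always run, and its releases unblock the others one by one.
The rest can finish in the order P6, P2, P0, P3, P1, P4, P8, P5, P7.
Walking it through:
  P6 waits on nothing -> runs at once and releases mu10 and mu5
  run P2 (all its waits — mu5 — are resolved); releases mu20
  run P0 (all its waits — mu10 and mu5 — are resolved); releases mu16
  run P3 (all its waits — mu20 and mu16 — are resolved); releases mu12 and mu9
  run P1 (all its waits — mu5 — are resolved); releases mu18
  P4 waits on nothing -> runs at once and releases mu1 and mu19
  run P8 (all its waits — mu12 — are resolved); releases mu14 and mu3
  run P5 (all its waits — mu12 and mu20 — are resolved); releases mu17 and mu4
  run P7 (all its waits — mu17 — are resolved); releases mu8 and mu13


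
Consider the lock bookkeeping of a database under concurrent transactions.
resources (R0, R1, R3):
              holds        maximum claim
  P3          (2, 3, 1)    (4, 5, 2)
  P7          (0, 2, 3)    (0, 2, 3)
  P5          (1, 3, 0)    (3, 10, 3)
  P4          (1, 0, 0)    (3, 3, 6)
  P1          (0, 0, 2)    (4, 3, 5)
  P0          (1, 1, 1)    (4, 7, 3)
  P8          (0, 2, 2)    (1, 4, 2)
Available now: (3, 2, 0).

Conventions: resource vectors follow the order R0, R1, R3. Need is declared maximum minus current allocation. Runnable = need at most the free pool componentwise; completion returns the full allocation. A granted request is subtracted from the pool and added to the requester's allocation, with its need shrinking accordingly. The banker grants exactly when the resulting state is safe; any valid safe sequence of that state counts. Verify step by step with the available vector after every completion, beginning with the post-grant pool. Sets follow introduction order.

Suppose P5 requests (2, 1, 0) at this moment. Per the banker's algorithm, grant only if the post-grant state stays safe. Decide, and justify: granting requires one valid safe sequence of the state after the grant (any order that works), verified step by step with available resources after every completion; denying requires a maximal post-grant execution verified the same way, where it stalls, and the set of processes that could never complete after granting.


DENY: after the grant no complete ordering would exist.
Key observation: after P7, P8 the pool peaks at (1, 5, 5), and each blocked process is short somewhere: P3 on R0; P5 on R1; P4 on R0, R3; P1 on R0; P0 on R0, R1.
After a pretend grant, a maximal execution: P7, P8 — then nothing else fits. Check, step by step:
  pool = (1, 1, 0)
  run P7 (needs (0, 0, 0), free (1, 1, 0)); after release of (0, 2, 3) the pool is (1, 3, 3)
  run P8 (needs (1, 2, 0), free (1, 3, 3)); after release of (0, 2, 2) the pool is (1, 5, 5)
  blocked: P3 wants (2, 2, 1), pool (1, 5, 5) — not enough R0
  blocked: P5 wants (0, 6, 3), pool (1, 5, 5) — not enough R1
  blocked: P4 wants (2, 3, 6), pool (1, 5, 5) — not enough R0 and R3
  blocked: P1 wants (4, 3, 3), pool (1, 5, 5) — not enough R0
  blocked: P0 wants (3, 6, 2), pool (1, 5, 5) — not enough R0 and R1
Had the request been granted, P3, P5, P4, P1 and P0 could never finish.


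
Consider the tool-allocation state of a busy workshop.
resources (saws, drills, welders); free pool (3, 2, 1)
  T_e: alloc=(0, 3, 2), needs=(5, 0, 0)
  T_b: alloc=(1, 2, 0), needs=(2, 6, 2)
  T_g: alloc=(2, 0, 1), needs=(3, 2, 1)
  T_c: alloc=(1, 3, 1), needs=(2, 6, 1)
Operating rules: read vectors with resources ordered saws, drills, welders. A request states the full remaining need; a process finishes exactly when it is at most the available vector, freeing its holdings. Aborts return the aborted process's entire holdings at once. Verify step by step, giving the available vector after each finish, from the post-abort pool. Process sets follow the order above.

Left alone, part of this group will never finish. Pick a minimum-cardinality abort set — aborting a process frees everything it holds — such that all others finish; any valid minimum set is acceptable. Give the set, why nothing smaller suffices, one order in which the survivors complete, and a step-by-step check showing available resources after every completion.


The answer: abort T_c.
Key observation: T_b could never have finished before the abort; with (1, 3, 1) returned by T_c, it fits at step 3.
Why nothing smaller works: aborting no one leaves the state deadlocked as given.
Survivors finish in the order: T_g, T_e, T_b. Step-by-step check (pool after the aborts first):
  pool = (4, 5, 2)
  T_g needs (3, 2, 1) <= (4, 5, 2) -> finishes; pool += (2, 0, 1) = (6, 5, 3)
  T_e needs (5, 0, 0) <= (6, 5, 3) -> finishes; pool += (0, 3, 2) = (6, 8, 5)
  T_b needs (2, 6, 2) <= (6, 8, 5) -> finishes; pool += (1, 2, 0) = (7, 10, 5)


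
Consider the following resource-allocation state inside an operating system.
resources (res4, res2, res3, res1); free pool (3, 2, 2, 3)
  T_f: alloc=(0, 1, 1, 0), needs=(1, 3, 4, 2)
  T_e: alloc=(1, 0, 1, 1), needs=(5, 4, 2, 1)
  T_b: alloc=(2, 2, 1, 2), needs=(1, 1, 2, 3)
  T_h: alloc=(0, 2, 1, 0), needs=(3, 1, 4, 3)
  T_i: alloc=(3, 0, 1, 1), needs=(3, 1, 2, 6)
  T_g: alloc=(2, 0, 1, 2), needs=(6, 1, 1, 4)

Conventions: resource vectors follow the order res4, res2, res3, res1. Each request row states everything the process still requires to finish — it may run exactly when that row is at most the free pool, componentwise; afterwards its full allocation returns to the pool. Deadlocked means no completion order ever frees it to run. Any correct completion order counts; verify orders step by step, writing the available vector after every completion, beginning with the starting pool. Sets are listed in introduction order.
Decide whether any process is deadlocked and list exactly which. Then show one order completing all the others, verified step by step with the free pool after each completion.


Nothing here is deadlocked.
Key observation: there is always a runnable process — T_b first — so the state unwinds completely.
A valid finishing order for the others: T_b, T_e, T_g, T_f, T_h, T_i. Verifying each step:
  pool = (3, 2, 2, 3)
  T_b: need (1, 1, 2, 3) fits (3, 2, 2, 3); releases (2, 2, 1, 2), pool now (5, 4, 3, 5)
  T_e: need (5, 4, 2, 1) fits (5, 4, 3, 5); releases (1, 0, 1, 1), pool now (6, 4, 4, 6)
  T_g: need (6, 1, 1, 4) fits (6, 4, 4, 6); releases (2, 0, 1, 2), pool now (8, 4, 5, 8)
  T_f: need (1, 3, 4, 2) fits (8, 4, 5, 8); releases (0, 1, 1, 0), pool now (8, 5, 6, 8)
  T_h: need (3, 1, 4, 3) fits (8, 5, 6, 8); releases (0, 2, 1, 0), pool now (8, 7, 7, 8)
  T_i: need (3, 1, 2, 6) fits (8, 7, 7, 8); releases (3, 0, 1, 1), pool now (11, 7, 8, 9)


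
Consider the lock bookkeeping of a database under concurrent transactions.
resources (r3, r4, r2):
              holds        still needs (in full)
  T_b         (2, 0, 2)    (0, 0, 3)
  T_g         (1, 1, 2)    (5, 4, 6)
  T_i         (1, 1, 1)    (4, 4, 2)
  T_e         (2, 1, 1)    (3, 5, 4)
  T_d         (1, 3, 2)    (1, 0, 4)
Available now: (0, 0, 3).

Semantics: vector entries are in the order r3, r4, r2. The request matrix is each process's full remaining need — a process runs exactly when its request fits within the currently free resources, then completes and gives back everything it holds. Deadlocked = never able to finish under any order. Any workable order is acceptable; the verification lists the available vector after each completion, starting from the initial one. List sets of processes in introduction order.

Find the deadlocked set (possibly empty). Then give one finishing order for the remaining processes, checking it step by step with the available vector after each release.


Deadlocked: T_g, T_i and T_e.
Key observation: the pool after T_b, T_d is (3, 3, 7); every surviving request exceeds it in r4, so progress ends there.
One completion order for the rest: T_b, T_d. Step-by-step check:
  pool = (0, 0, 3)
  T_b needs (0, 0, 3) <= (0, 0, 3) -> finishes; pool += (2, 0, 2) = (2, 0, 5)
  T_d needs (1, 0, 4) <= (2, 0, 5) -> finishes; pool += (1, 3, 2) = (3, 3, 7)
None of the blocked processes ever fits:
  T_g still needs (5, 4, 6) but only (3, 3, 7) is free — short on r3 and r4
  T_i still needs (4, 4, 2) but only (3, 3, 7) is free — short on r3 and r4
  T_e still needs (3, 5, 4) but only (3, 3, 7) is free — short on r4


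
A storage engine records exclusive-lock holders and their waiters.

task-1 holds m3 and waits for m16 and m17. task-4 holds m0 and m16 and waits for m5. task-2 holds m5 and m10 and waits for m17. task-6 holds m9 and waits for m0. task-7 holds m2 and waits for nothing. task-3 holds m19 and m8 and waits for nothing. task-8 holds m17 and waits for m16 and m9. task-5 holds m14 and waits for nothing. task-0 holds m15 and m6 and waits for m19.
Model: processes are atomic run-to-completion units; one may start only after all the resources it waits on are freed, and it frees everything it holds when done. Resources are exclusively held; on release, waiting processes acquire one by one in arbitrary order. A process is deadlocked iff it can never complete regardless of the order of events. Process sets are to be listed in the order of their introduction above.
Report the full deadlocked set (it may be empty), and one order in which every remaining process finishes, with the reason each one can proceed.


Deadlocked set: task-1, task-4, task-2, task-6 and task-8.
Key observation: the cycle task-4 -> task-2 -> task-8 -> task-4 can never break — each member waits on the next; task-6 is caught in further circular waits and task-1 waits into the deadlock from upstream.
The rest can finish in the order task-5, task-3, task-7, task-0.
Walking it through:
  run task-5 (it waits on nothing); releases m14
  run task-3 (it waits on nothing); releases m19 and m8
  run task-7 (it waits on nothing); releases m2
  task-0: everything it awaited (m19) is free; runs, freeing m15 and m6


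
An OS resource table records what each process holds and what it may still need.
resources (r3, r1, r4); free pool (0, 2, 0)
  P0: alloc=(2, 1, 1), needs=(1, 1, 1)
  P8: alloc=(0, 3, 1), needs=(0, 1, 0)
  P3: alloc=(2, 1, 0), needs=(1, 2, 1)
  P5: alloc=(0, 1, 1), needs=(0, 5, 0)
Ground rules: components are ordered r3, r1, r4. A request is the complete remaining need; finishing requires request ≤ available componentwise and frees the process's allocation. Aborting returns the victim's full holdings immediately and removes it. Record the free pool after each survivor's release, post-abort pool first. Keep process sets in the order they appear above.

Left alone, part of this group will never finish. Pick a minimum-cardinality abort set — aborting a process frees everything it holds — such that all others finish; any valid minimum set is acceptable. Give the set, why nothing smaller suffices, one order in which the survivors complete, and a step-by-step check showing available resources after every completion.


Minimum abort set: P3.
Key observation: no ordering could ever have run P0 before the abort of P3; with (2, 1, 0) back in the pool it fits at step 3.
No smaller set exists: with zero aborts the deadlock remains.
The survivors complete as P8, P5, P0. Check, step by step (starting from the post-abort pool):
  pool = (2, 3, 0)
  P8: need (0, 1, 0) fits (2, 3, 0); releases (0, 3, 1), pool now (2, 6, 1)
  P5: need (0, 5, 0) fits (2, 6, 1); releases (0, 1, 1), pool now (2, 7, 2)
  P0: need (1, 1, 1) fits (2, 7, 2); releases (2, 1, 1), pool now (4, 8, 3)


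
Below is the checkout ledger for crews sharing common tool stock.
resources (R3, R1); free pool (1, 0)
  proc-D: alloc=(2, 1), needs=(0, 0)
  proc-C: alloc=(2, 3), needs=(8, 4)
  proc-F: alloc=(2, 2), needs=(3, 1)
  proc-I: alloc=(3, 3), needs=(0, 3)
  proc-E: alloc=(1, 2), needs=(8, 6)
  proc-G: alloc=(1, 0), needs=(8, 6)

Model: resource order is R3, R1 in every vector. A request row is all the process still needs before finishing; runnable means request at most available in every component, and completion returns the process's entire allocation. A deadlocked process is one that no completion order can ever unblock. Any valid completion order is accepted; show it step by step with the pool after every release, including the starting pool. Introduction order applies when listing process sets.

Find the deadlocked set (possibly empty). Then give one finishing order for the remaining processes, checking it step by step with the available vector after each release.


Nothing here is deadlocked.
Key observation: beginning at proc-D, releases accumulate fast enough that every process eventually fits.
One completion order for the rest: proc-D, proc-F, proc-I, proc-G, proc-E, proc-C. Step-by-step check:
  pool = (1, 0)
  proc-D needs (0, 0) <= (1, 0) -> finishes; pool += (2, 1) = (3, 1)
  proc-F needs (3, 1) <= (3, 1) -> finishes; pool += (2, 2) = (5, 3)
  proc-I needs (0, 3) <= (5, 3) -> finishes; pool += (3, 3) = (8, 6)
  proc-G needs (8, 6) <= (8, 6) -> finishes; pool += (1, 0) = (9, 6)
  proc-E needs (8, 6) <= (9, 6) -> finishes; pool += (1, 2) = (10, 8)
  proc-C needs (8, 4) <= (10, 8) -> finishes; pool += (2, 3) = (12, 11)


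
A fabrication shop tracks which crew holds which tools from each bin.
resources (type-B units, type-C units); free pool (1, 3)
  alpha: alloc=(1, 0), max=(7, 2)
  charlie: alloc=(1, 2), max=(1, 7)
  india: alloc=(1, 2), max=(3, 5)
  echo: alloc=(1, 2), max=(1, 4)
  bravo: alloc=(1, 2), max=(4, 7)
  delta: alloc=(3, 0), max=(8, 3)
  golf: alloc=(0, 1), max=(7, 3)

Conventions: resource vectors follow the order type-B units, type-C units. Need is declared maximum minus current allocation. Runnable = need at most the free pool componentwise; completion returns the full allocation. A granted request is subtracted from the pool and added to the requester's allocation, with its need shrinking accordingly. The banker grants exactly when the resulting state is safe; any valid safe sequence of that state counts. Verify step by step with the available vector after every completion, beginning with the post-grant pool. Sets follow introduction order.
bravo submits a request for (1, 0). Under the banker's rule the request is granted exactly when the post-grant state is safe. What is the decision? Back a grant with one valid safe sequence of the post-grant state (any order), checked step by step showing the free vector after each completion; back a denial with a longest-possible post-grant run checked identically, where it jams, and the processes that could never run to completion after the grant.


GRANT. The post-grant state is safe; one safe sequence: echo, charlie, india, bravo, delta, alpha, golf.
Key observation: even at the reduced pool (0, 3), echo fits immediately, so safety survives the grant.
Check on the post-grant state, step by step:
  pool = (0, 3)
  echo: need (0, 2) fits (0, 3); releases (1, 2), pool now (1, 5)
  charlie: need (0, 5) fits (1, 5); releases (1, 2), pool now (2, 7)
  india: need (2, 3) fits (2, 7); releases (1, 2), pool now (3, 9)
  bravo: need (2, 5) fits (3, 9); releases (2, 2), pool now (5, 11)
  delta: need (5, 3) fits (5, 11); releases (3, 0), pool now (8, 11)
  alpha: need (6, 2) fits (8, 11); releases (1, 0), pool now (9, 11)
  golf: need (7, 2) fits (9, 11); releases (0, 1), pool now (9, 12)


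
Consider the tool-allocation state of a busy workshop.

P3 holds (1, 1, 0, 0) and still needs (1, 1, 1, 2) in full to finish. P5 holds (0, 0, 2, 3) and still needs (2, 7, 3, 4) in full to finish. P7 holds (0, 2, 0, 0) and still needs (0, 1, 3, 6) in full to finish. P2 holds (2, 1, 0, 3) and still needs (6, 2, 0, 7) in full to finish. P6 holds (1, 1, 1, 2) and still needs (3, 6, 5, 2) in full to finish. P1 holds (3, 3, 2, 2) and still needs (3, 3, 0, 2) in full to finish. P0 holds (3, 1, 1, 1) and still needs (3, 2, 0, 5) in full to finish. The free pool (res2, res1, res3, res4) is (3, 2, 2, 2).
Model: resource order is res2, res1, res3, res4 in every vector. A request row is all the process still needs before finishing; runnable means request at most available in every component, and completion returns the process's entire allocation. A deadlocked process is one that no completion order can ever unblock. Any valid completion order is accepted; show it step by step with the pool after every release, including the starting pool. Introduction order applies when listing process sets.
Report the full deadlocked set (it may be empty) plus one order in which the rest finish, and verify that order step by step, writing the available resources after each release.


The deadlocked set is P5, P7, P2, P6 and P0.
Key observation: after P3, P1 the pool peaks at (7, 6, 4, 4), and each blocked process is short somewhere: P5 on res1; P7 on res4; P2 on res4; P6 on res3; P0 on res4.
A valid finishing order for the others: P3, P1. Walking it through:
  pool = (3, 2, 2, 2)
  run P3 (needs (1, 1, 1, 2), free (3, 2, 2, 2)); after release of (1, 1, 0, 0) the pool is (4, 3, 2, 2)
  run P1 (needs (3, 3, 0, 2), free (4, 3, 2, 2)); after release of (3, 3, 2, 2) the pool is (7, 6, 4, 4)
The blocked processes can never fit:
  P5 still needs (2, 7, 3, 4) but only (7, 6, 4, 4) is free — short on res1
  P7 still needs (0, 1, 3, 6) but only (7, 6, 4, 4) is free — short on res4
  P2 still needs (6, 2, 0, 7) but only (7, 6, 4, 4) is free — short on res4
  P6 still needs (3, 6, 5, 2) but only (7, 6, 4, 4) is free — short on res3
  P0 still needs (3, 2, 0, 5) but only (7, 6, 4, 4) is free — short on res4


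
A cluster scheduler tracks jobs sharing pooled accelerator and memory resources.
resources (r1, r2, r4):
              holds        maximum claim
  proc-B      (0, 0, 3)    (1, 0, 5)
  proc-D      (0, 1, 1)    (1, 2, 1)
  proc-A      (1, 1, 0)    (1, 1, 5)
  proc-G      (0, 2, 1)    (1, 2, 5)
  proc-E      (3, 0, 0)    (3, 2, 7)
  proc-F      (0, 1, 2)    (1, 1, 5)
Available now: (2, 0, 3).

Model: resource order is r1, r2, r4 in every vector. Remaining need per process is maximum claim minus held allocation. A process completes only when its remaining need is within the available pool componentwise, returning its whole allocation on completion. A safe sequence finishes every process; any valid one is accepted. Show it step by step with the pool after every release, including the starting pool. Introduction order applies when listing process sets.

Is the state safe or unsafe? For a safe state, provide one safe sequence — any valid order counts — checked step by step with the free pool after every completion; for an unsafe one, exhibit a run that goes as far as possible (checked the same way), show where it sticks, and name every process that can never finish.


SAFE — a valid safe sequence is proc-B, proc-G, proc-F, proc-D, proc-E, proc-A.
Key observation: no step in this order meets a requested resource exactly; the smallest headroom is 1, first reached at proc-B (need (1, 0, 2), pool (2, 0, 3)).
Step-by-step check:
  pool = (2, 0, 3)
  proc-B needs (1, 0, 2) <= (2, 0, 3) -> finishes; pool += (0, 0, 3) = (2, 0, 6)
  proc-G needs (1, 0, 4) <= (2, 0, 6) -> finishes; pool += (0, 2, 1) = (2, 2, 7)
  proc-F needs (1, 0, 3) <= (2, 2, 7) -> finishes; pool += (0, 1, 2) = (2, 3, 9)
  proc-D needs (1, 1, 0) <= (2, 3, 9) -> finishes; pool += (0, 1, 1) = (2, 4, 10)
  proc-E needs (0, 2, 7) <= (2, 4, 10) -> finishes; pool += (3, 0, 0) = (5, 4, 10)
  proc-A needs (0, 0, 5) <= (5, 4, 10) -> finishes; pool += (1, 1, 0) = (6, 5, 10)


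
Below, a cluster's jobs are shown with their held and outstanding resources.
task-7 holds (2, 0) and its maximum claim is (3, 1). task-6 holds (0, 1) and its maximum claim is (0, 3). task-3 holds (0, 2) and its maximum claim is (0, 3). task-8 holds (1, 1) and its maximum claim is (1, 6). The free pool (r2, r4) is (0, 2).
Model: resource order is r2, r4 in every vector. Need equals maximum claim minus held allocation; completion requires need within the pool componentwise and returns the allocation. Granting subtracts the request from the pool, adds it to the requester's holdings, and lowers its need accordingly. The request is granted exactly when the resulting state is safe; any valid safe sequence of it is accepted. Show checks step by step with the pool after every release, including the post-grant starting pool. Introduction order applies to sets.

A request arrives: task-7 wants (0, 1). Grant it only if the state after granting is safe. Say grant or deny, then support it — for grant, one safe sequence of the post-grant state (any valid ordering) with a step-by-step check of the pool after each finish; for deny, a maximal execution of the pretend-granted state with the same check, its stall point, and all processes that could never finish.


DENY: after the grant no complete ordering would exist.
Key observation: after task-3, task-6 the pool peaks at (0, 4), and each blocked process is short somewhere: task-7 on r2; task-8 on r4.
After a pretend grant, a maximal execution: task-3, task-6 — then nothing else fits. Check, step by step:
  pool = (0, 1)
  run task-3 (needs (0, 1), free (0, 1)); after release of (0, 2) the pool is (0, 3)
  run task-6 (needs (0, 2), free (0, 3)); after release of (0, 1) the pool is (0, 4)
  blocked: task-7 wants (1, 0), pool (0, 4) — not enough r2
  blocked: task-8 wants (0, 5), pool (0, 4) — not enough r4
Processes that could never finish after the grant: task-7 and task-8.


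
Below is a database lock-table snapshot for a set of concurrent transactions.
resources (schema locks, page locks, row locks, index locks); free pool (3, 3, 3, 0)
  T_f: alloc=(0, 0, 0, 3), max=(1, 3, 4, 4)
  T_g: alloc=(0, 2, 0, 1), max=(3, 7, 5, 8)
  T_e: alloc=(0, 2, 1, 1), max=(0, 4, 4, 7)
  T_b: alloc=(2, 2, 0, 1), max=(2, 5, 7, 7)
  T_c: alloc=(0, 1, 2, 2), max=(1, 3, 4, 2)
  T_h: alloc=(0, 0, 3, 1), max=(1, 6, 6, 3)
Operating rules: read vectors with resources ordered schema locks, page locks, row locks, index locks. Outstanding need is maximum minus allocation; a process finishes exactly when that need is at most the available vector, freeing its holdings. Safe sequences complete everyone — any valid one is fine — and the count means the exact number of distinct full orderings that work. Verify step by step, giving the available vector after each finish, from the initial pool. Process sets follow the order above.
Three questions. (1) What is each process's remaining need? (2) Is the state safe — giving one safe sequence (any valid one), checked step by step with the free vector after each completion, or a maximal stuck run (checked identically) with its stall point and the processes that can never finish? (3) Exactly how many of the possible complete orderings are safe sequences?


(1) Outstanding need per process (order schema locks, page locks, row locks, index locks):
  T_f: (1, 3, 4, 1)
  T_g: (3, 5, 5, 7)
  T_e: (0, 2, 3, 6)
  T_b: (0, 3, 7, 6)
  T_c: (1, 2, 2, 0)
  T_h: (1, 6, 3, 2)
(2) UNSAFE — no complete ordering exists.
Key observation: after T_c, T_f the pool peaks at (3, 4, 5, 5), and each blocked process is short somewhere: T_g on page locks, index locks; T_e on index locks; T_b on row locks, index locks; T_h on page locks.
The run T_c, T_f cannot be extended any further. Check, step by step:
  pool = (3, 3, 3, 0)
  run T_c (needs (1, 2, 2, 0), free (3, 3, 3, 0)); after release of (0, 1, 2, 2) the pool is (3, 4, 5, 2)
  run T_f (needs (1, 3, 4, 1), free (3, 4, 5, 2)); after release of (0, 0, 0, 3) the pool is (3, 4, 5, 5)
  T_g still needs (3, 5, 5, 7) but only (3, 4, 5, 5) is free — short on page locks and index locks
  T_e still needs (0, 2, 3, 6) but only (3, 4, 5, 5) is free — short on index locks
  T_b still needs (0, 3, 7, 6) but only (3, 4, 5, 5) is free — short on row locks and index locks
  T_h still needs (1, 6, 3, 2) but only (3, 4, 5, 5) is free — short on page locks
Permanently blocked: T_g, T_e, T_b and T_h.
(3) Exactly 0 of the possible complete orderings are safe sequences.


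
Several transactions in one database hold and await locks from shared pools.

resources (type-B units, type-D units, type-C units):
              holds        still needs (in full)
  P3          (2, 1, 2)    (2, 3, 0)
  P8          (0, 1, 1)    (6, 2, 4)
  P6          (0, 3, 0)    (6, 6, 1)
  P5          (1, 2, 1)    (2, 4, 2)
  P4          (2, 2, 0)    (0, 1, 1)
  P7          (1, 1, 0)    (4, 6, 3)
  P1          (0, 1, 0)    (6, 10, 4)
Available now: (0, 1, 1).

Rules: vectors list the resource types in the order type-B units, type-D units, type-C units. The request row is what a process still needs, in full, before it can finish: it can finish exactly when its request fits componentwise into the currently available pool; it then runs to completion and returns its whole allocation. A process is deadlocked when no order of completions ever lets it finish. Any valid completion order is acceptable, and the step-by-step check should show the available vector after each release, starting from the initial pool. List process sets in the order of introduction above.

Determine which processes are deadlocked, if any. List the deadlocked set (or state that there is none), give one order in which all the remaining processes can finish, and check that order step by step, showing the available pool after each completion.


Nothing here is deadlocked.
Key observation: no deadlock: P4 fits now, and the freed resources carry the rest through.
One completion order for the rest: P4, P3, P5, P7, P6, P1, P8. Step-by-step check:
  pool = (0, 1, 1)
  P4 needs (0, 1, 1) <= (0, 1, 1) -> finishes; pool += (2, 2, 0) = (2, 3, 1)
  P3 needs (2, 3, 0) <= (2, 3, 1) -> finishes; pool += (2, 1, 2) = (4, 4, 3)
  P5 needs (2, 4, 2) <= (4, 4, 3) -> finishes; pool += (1, 2, 1) = (5, 6, 4)
  P7 needs (4, 6, 3) <= (5, 6, 4) -> finishes; pool += (1, 1, 0) = (6, 7, 4)
  P6 needs (6, 6, 1) <= (6, 7, 4) -> finishes; pool += (0, 3, 0) = (6, 10, 4)
  P1 needs (6, 10, 4) <= (6, 10, 4) -> finishes; pool += (0, 1, 0) = (6, 11, 4)
  P8 needs (6, 2, 4) <= (6, 11, 4) -> finishes; pool += (0, 1, 1) = (6, 12, 5)


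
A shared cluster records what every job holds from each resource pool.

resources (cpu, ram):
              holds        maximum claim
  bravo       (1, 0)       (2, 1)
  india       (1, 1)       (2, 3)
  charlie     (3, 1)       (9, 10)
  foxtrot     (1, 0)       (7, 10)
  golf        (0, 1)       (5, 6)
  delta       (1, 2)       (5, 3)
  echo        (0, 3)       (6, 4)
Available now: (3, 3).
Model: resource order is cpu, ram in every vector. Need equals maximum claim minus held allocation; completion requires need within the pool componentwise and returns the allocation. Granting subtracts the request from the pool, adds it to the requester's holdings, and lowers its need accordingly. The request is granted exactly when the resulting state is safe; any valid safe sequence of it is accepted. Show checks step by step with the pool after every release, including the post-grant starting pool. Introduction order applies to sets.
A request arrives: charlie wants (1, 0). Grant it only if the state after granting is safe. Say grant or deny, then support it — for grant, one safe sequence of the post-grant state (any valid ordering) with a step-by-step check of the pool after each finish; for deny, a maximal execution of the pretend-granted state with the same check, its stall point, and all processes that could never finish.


DENY — the pretend-granted state is unsafe.
Key observation: after bravo, india, delta, golf the pool peaks at (5, 7), and each blocked process is short somewhere: charlie on ram; foxtrot on cpu, ram; echo on cpu.
On the post-grant state, bravo, india, delta, golf is a maximal run — nothing extends it. Verifying each step:
  pool = (2, 3)
  run bravo (needs (1, 1), free (2, 3)); after release of (1, 0) the pool is (3, 3)
  run india (needs (1, 2), free (3, 3)); after release of (1, 1) the pool is (4, 4)
  run delta (needs (4, 1), free (4, 4)); after release of (1, 2) the pool is (5, 6)
  run golf (needs (5, 5), free (5, 6)); after release of (0, 1) the pool is (5, 7)
  blocked: charlie wants (5, 9), pool (5, 7) — not enough ram
  blocked: foxtrot wants (6, 10), pool (5, 7) — not enough cpu and ram
  blocked: echo wants (6, 1), pool (5, 7) — not enough cpu
Processes that could never finish after the grant: charlie, foxtrot and echo.
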